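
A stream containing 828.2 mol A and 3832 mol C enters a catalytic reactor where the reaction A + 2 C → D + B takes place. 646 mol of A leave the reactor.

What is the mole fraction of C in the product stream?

0.774

For A: n = n₀ − 1ξ → 646 = 828.2 − 1ξ, giving ξ = 182.2 mol.
Outlet amounts (n = n₀ + ν ξ):
  A: 828.2 − 1(182.2) = 646
  C: 3832 − 2(182.2) = 3468
  D: 0 + 1(182.2) = 182.2
  B: 0 + 1(182.2) = 182.2
Total out = 4478 mol; y_C = 3468 / 4478 = 0.7744.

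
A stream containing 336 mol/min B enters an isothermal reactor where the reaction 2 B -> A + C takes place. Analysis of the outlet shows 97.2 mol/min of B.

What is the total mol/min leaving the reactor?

For B: n = n₀ − 2ξ → 97.2 = 336 − 2ξ, giving ξ = 119.4 mol/min.
Outlet amounts (n = n₀ + ν ξ):
  B: 336 − 2(119.4) = 97.2
  A: 0 + 1(119.4) = 119.4
  C: 0 + 1(119.4) = 119.4
Total out = 97.2 + 119.4 + 119.4 = 336 mol/min.

336 mol/min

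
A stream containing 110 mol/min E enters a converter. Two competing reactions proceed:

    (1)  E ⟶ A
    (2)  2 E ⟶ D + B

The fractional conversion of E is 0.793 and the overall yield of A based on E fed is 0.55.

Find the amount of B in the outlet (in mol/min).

13.4 mol/min

Yield of A: 1ξ₁ / 110 = 0.55 → ξ₁ = 60.5 mol/min.
Conversion of E: 1ξ₁ + 2ξ₂ = 0.793 × 110 = 87.23 → ξ₂ = 13.36 mol/min.
Outlet amounts (n = n₀ + Σ ν·ξ):
  E: 110 − 1(60.5) − 2(13.36) = 22.77
  A: 0 + 1(60.5) = 60.5
  D: 0 + 1(13.36) = 13.36
  B: 0 + 1(13.36) = 13.36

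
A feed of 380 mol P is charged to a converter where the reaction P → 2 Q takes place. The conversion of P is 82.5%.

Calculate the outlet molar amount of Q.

627 mol

P reacted = 0.825 × 380 = 313.5 mol; ν_P = −1, so ξ = 313.5/1 = 313.5 mol.
Outlet amounts (n = n₀ + ν ξ):
  P: 380 − 1(313.5) = 66.5
  Q: 0 + 2(313.5) = 627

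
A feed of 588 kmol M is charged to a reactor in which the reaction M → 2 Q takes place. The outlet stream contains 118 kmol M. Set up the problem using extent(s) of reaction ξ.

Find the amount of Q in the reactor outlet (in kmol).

940 kmol

For M: n = n₀ − 1ξ → 118 = 588 − 1ξ, giving ξ = 470 kmol.
Outlet amounts (n = n₀ + ν ξ):
  M: 588 − 1(470) = 118
  Q: 0 + 2(470) = 940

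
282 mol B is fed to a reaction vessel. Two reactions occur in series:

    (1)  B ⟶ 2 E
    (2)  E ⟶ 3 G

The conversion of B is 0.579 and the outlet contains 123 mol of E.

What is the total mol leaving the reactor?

852 mol

Conversion of B: B consumed = 1ξ₁ = 0.579 × 282 → ξ₁ = 163.3 mol.
E balance: n_E = 0 + 2ξ₁ − 1ξ₂ = 123 → ξ₂ = (2·163.3 − 123)/1 = 203.6 mol.
Outlet amounts (n = n₀ + Σ ν·ξ):
  B: 282 − 1(163.3) = 118.7
  E: 0 + 2(163.3) − 1(203.6) = 123
  G: 0 + 3(203.6) = 610.7
Total out = 118.7 + 123 + 610.7 = 852.4 mol.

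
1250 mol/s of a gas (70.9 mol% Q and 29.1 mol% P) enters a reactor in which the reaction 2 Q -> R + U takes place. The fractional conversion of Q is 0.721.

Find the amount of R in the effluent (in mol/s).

Q reacted = 0.721 × 886.2 = 639 mol/s; ν_Q = −2, so ξ = 639/2 = 319.5 mol/s.
Outlet amounts (n = n₀ + ν ξ):
  Q: 886.2 − 2(319.5) = 247.3
  R: 0 + 1(319.5) = 319.5
  U: 0 + 1(319.5) = 319.5
  P: 363.8 (inert)

319 mol/s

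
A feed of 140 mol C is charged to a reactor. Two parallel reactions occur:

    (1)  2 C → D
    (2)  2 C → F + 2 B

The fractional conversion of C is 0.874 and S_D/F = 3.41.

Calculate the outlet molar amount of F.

13.9 mol

Conversion of C: C consumed = 0.874 × 140 = 122.4 mol = 2ξ₁ + 2ξ₂.
Selectivity: 1ξ₁ / (1ξ₂) = 3.41 → ξ₁ = 3.41 ξ₂.
Substitute: (2·3.41 + 2) ξ₂ = 122.4 → ξ₂ = 13.87 mol, ξ₁ = 47.31 mol.
Outlet amounts (n = n₀ + Σ ν·ξ):
  C: 140 − 2(47.31) − 2(13.87) = 17.64
  D: 0 + 1(47.31) = 47.31
  F: 0 + 1(13.87) = 13.87
  B: 0 + 2(13.87) = 27.75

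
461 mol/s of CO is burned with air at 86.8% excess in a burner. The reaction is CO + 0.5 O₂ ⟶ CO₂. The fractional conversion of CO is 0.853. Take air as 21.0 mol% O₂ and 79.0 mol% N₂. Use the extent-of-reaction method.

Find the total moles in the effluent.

2310 mol/s

Stoichiometric O₂ = 0.5 × 461 = 230.5 mol/s; O₂ fed = 230.5 × 1.868 = 430.6 mol/s.
N₂ fed = 430.6 × 79/21 = 1620 mol/s.
Fuel reacted = 0.853 × 461 → ξ = 393.2 mol/s.
Outlet (n = n₀ + ν ξ):
  CO: 461 − 1(393.2) = 67.77
  O₂: 430.6 − 0.5(393.2) = 234
  N₂: 1620 (inert)
  CO₂: 0 + 1(393.2) = 393.2
Total out = 67.77 + 234 + 1620 + 393.2 = 2315 mol/s.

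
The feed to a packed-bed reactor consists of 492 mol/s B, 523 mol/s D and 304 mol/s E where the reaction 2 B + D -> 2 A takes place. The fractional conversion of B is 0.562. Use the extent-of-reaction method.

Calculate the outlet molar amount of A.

B reacted = 0.562 × 492 = 276.5 mol/s; ν_B = −2, so ξ = 276.5/2 = 138.3 mol/s.
Outlet amounts (n = n₀ + ν ξ):
  B: 492 − 2(138.3) = 215.5
  D: 523 − 1(138.3) = 384.7
  A: 0 + 2(138.3) = 276.5
  E: 304 (inert)

277 mol/s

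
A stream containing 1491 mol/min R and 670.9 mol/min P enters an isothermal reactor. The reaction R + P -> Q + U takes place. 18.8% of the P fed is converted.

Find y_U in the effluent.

0.0583

P reacted = 0.188 × 670.9 = 126.1 mol/min; ν_P = −1, so ξ = 126.1/1 = 126.1 mol/min.
Outlet amounts (n = n₀ + ν ξ):
  R: 1491 − 1(126.1) = 1365
  P: 670.9 − 1(126.1) = 544.8
  Q: 0 + 1(126.1) = 126.1
  U: 0 + 1(126.1) = 126.1
Total out = 2162 mol/min; y_U = 126.1 / 2162 = 0.05834.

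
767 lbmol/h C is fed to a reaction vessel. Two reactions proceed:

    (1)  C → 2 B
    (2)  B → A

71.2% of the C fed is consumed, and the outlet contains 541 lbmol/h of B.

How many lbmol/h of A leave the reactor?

Conversion of C: C consumed = 1ξ₁ = 0.712 × 767 → ξ₁ = 546.1 lbmol/h.
B balance: n_B = 0 + 2ξ₁ − 1ξ₂ = 541 → ξ₂ = (2·546.1 − 541)/1 = 551.2 lbmol/h.
Outlet amounts (n = n₀ + Σ ν·ξ):
  C: 767 − 1(546.1) = 220.9
  B: 0 + 2(546.1) − 1(551.2) = 541
  A: 0 + 1(551.2) = 551.2

551 lbmol/h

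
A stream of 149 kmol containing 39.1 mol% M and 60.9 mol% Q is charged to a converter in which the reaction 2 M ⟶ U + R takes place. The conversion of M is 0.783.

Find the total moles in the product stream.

149 kmol

M reacted = 0.783 × 58.26 = 45.62 kmol; ν_M = −2, so ξ = 45.62/2 = 22.81 kmol.
Outlet amounts (n = n₀ + ν ξ):
  M: 58.26 − 2(22.81) = 12.64
  U: 0 + 1(22.81) = 22.81
  R: 0 + 1(22.81) = 22.81
  Q: 90.74 (inert)
Total out = 12.64 + 22.81 + 22.81 + 90.74 = 149 kmol.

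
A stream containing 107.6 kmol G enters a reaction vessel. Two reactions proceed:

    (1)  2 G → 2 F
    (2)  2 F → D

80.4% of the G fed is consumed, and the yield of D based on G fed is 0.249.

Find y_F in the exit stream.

Conversion of G: G consumed = 2ξ₁ = 0.804 × 107.6 → ξ₁ = 43.26 kmol.
Yield of D: 1ξ₂ / 107.6 = 0.249 → ξ₂ = 26.79 kmol.
Outlet amounts (n = n₀ + Σ ν·ξ):
  G: 107.6 − 2(43.26) = 21.09
  F: 0 + 2(43.26) − 2(26.79) = 32.93
  D: 0 + 1(26.79) = 26.79
Total out = 80.81 kmol; y_F = 32.93 / 80.81 = 0.4075.

0.407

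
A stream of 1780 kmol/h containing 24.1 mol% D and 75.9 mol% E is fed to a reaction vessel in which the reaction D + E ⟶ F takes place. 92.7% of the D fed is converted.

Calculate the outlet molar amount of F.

D reacted = 0.927 × 429 = 397.7 kmol/h; ν_D = −1, so ξ = 397.7/1 = 397.7 kmol/h.
Outlet amounts (n = n₀ + ν ξ):
  D: 429 − 1(397.7) = 31.32
  E: 1351 − 1(397.7) = 953.4
  F: 0 + 1(397.7) = 397.7

398 kmol/h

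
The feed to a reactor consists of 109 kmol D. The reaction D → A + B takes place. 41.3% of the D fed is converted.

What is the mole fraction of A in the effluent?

0.292

D reacted = 0.413 × 109 = 45.02 kmol; ν_D = −1, so ξ = 45.02/1 = 45.02 kmol.
Outlet amounts (n = n₀ + ν ξ):
  D: 109 − 1(45.02) = 63.98
  A: 0 + 1(45.02) = 45.02
  B: 0 + 1(45.02) = 45.02
Total out = 154 kmol; y_A = 45.02 / 154 = 0.2923.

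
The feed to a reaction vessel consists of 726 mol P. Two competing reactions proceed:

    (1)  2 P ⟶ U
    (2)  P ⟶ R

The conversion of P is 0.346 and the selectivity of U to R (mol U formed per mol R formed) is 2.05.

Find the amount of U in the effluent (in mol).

101 mol

Conversion of P: P consumed = 0.346 × 726 = 251.2 mol = 2ξ₁ + 1ξ₂.
Selectivity: 1ξ₁ / (1ξ₂) = 2.05 → ξ₁ = 2.05 ξ₂.
Substitute: (2·2.05 + 1) ξ₂ = 251.2 → ξ₂ = 49.25 mol, ξ₁ = 101 mol.
Outlet amounts (n = n₀ + Σ ν·ξ):
  P: 726 − 2(101) − 1(49.25) = 474.8
  U: 0 + 1(101) = 101
  R: 0 + 1(49.25) = 49.25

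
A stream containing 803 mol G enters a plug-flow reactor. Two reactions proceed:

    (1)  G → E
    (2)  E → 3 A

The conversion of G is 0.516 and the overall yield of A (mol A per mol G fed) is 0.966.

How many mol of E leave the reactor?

Conversion of G: G consumed = 1ξ₁ = 0.516 × 803 → ξ₁ = 414.3 mol.
Yield of A: 3ξ₂ / 803 = 0.966 → ξ₂ = 258.6 mol.
Outlet amounts (n = n₀ + Σ ν·ξ):
  G: 803 − 1(414.3) = 388.7
  E: 0 + 1(414.3) − 1(258.6) = 155.8
  A: 0 + 3(258.6) = 775.7

156 mol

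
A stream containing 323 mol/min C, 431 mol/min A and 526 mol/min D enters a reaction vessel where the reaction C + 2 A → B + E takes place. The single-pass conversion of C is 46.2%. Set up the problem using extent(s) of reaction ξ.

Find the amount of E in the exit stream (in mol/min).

149 mol/min

C reacted = 0.462 × 323 = 149.2 mol/min; ν_C = −1, so ξ = 149.2/1 = 149.2 mol/min.
Outlet amounts (n = n₀ + ν ξ):
  C: 323 − 1(149.2) = 173.8
  A: 431 − 2(149.2) = 132.5
  B: 0 + 1(149.2) = 149.2
  E: 0 + 1(149.2) = 149.2
  D: 526 (inert)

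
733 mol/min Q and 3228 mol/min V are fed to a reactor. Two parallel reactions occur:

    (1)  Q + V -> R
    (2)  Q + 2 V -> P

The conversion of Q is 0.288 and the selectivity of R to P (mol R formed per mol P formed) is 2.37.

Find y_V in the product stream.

Conversion of Q: Q consumed = 0.288 × 733 = 211.1 mol/min = 1ξ₁ + 1ξ₂.
Selectivity: 1ξ₁ / (1ξ₂) = 2.37 → ξ₁ = 2.37 ξ₂.
Substitute: (1·2.37 + 1) ξ₂ = 211.1 → ξ₂ = 62.64 mol/min, ξ₁ = 148.5 mol/min.
Outlet amounts (n = n₀ + Σ ν·ξ):
  Q: 733 − 1(148.5) − 1(62.64) = 521.9
  V: 3228 − 1(148.5) − 2(62.64) = 2954
  R: 0 + 1(148.5) = 148.5
  P: 0 + 1(62.64) = 62.64
Total out = 3687 mol/min; y_V = 2954 / 3687 = 0.8012.

0.801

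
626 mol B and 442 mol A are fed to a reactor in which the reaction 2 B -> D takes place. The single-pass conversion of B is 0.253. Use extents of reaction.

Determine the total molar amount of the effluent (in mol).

989 mol

B reacted = 0.253 × 626 = 158.4 mol; ν_B = −2, so ξ = 158.4/2 = 79.19 mol.
Outlet amounts (n = n₀ + ν ξ):
  B: 626 − 2(79.19) = 467.6
  D: 0 + 1(79.19) = 79.19
  A: 442 (inert)
Total out = 467.6 + 79.19 + 442 = 988.8 mol.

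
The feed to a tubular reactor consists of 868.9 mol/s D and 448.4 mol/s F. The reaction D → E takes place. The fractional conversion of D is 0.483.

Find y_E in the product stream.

D reacted = 0.483 × 868.9 = 419.7 mol/s; ν_D = −1, so ξ = 419.7/1 = 419.7 mol/s.
Outlet amounts (n = n₀ + ν ξ):
  D: 868.9 − 1(419.7) = 449.2
  E: 0 + 1(419.7) = 419.7
  F: 448.4 (inert)
Total out = 1317 mol/s; y_E = 419.7 / 1317 = 0.3186.

0.319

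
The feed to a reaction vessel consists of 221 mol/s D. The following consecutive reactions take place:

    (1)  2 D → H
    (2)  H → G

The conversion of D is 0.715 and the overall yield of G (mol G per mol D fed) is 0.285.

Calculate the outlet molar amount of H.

16 mol/s

Conversion of D: D consumed = 2ξ₁ = 0.715 × 221 → ξ₁ = 79.01 mol/s.
Yield of G: 1ξ₂ / 221 = 0.285 → ξ₂ = 62.98 mol/s.
Outlet amounts (n = n₀ + Σ ν·ξ):
  D: 221 − 2(79.01) = 62.99
  H: 0 + 1(79.01) − 1(62.98) = 16.02
  G: 0 + 1(62.98) = 62.98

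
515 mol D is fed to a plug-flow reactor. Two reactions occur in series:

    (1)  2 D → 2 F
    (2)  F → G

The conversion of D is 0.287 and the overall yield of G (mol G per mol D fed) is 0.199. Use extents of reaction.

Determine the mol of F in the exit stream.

Conversion of D: D consumed = 2ξ₁ = 0.287 × 515 → ξ₁ = 73.9 mol.
Yield of G: 1ξ₂ / 515 = 0.199 → ξ₂ = 102.5 mol.
Outlet amounts (n = n₀ + Σ ν·ξ):
  D: 515 − 2(73.9) = 367.2
  F: 0 + 2(73.9) − 1(102.5) = 45.32
  G: 0 + 1(102.5) = 102.5

45.3 mol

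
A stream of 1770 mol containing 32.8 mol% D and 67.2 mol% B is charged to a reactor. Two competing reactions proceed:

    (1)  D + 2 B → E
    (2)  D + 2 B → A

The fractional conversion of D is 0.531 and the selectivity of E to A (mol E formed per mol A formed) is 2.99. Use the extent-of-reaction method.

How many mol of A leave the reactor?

Conversion of D: D consumed = 0.531 × 580.6 = 308.3 mol = 1ξ₁ + 1ξ₂.
Selectivity: 1ξ₁ / (1ξ₂) = 2.99 → ξ₁ = 2.99 ξ₂.
Substitute: (1·2.99 + 1) ξ₂ = 308.3 → ξ₂ = 77.26 mol, ξ₁ = 231 mol.
Outlet amounts (n = n₀ + Σ ν·ξ):
  D: 580.6 − 1(231) − 1(77.26) = 272.3
  B: 1189 − 2(231) − 2(77.26) = 572.9
  E: 0 + 1(231) = 231
  A: 0 + 1(77.26) = 77.26

77.3 mol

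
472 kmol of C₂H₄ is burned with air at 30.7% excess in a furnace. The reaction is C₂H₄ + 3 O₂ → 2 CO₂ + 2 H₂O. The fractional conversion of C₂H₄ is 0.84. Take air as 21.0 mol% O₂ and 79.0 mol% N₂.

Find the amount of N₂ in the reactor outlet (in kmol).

Stoichiometric O₂ = 3 × 472 = 1416 kmol; O₂ fed = 1416 × 1.307 = 1851 kmol.
N₂ fed = 1851 × 79/21 = 6962 kmol.
Fuel reacted = 0.84 × 472 → ξ = 396.5 kmol.
Outlet (n = n₀ + ν ξ):
  C₂H₄: 472 − 1(396.5) = 75.52
  O₂: 1851 − 3(396.5) = 661.3
  N₂: 6962 (inert)
  CO₂: 0 + 2(396.5) = 793
  H₂O: 0 + 2(396.5) = 793

6960 kmol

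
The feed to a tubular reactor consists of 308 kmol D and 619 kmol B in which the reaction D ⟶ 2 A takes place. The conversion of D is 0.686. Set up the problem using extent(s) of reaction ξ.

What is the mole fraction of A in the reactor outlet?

0.371

D reacted = 0.686 × 308 = 211.3 kmol; ν_D = −1, so ξ = 211.3/1 = 211.3 kmol.
Outlet amounts (n = n₀ + ν ξ):
  D: 308 − 1(211.3) = 96.71
  A: 0 + 2(211.3) = 422.6
  B: 619 (inert)
Total out = 1138 kmol; y_A = 422.6 / 1138 = 0.3712.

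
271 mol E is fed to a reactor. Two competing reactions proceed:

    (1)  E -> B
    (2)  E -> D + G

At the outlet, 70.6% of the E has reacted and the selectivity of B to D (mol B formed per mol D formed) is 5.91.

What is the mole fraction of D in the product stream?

0.0927

Conversion of E: E consumed = 0.706 × 271 = 191.3 mol = 1ξ₁ + 1ξ₂.
Selectivity: 1ξ₁ / (1ξ₂) = 5.91 → ξ₁ = 5.91 ξ₂.
Substitute: (1·5.91 + 1) ξ₂ = 191.3 → ξ₂ = 27.69 mol, ξ₁ = 163.6 mol.
Outlet amounts (n = n₀ + Σ ν·ξ):
  E: 271 − 1(163.6) − 1(27.69) = 79.67
  B: 0 + 1(163.6) = 163.6
  D: 0 + 1(27.69) = 27.69
  G: 0 + 1(27.69) = 27.69
Total out = 298.7 mol; y_D = 27.69 / 298.7 = 0.0927.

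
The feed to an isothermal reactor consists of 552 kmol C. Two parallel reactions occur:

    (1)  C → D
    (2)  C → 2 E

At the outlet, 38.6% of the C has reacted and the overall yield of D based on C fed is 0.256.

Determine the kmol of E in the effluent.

Yield of D: 1ξ₁ / 552 = 0.256 → ξ₁ = 141.3 kmol.
Conversion of C: 1ξ₁ + 1ξ₂ = 0.386 × 552 = 213.1 → ξ₂ = 71.76 kmol.
Outlet amounts (n = n₀ + Σ ν·ξ):
  C: 552 − 1(141.3) − 1(71.76) = 338.9
  D: 0 + 1(141.3) = 141.3
  E: 0 + 2(71.76) = 143.5

144 kmol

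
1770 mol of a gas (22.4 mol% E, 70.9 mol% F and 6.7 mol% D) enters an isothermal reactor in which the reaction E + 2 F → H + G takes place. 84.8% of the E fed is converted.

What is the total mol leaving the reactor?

1430 mol

E reacted = 0.848 × 396.5 = 336.2 mol; ν_E = −1, so ξ = 336.2/1 = 336.2 mol.
Outlet amounts (n = n₀ + ν ξ):
  E: 396.5 − 1(336.2) = 60.26
  F: 1255 − 2(336.2) = 582.5
  H: 0 + 1(336.2) = 336.2
  G: 0 + 1(336.2) = 336.2
  D: 118.6 (inert)
Total out = 60.26 + 582.5 + 336.2 + 336.2 + 118.6 = 1434 mol.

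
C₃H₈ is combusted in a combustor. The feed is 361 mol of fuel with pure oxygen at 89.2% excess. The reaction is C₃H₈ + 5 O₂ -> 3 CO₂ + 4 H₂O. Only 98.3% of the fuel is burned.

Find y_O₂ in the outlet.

0.397

Stoichiometric O₂ = 5 × 361 = 1805 mol; O₂ fed = 1805 × 1.892 = 3415 mol.
Fuel reacted = 0.983 × 361 → ξ = 354.9 mol.
Outlet (n = n₀ + ν ξ):
  C₃H₈: 361 − 1(354.9) = 6.137
  O₂: 3415 − 5(354.9) = 1641
  CO₂: 0 + 3(354.9) = 1065
  H₂O: 0 + 4(354.9) = 1419
Total out = 4131 mol; y_O₂ = 1641 / 4131 = 0.3972.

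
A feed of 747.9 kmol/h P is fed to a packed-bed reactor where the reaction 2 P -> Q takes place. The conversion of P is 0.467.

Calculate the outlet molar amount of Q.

175 kmol/h

P reacted = 0.467 × 747.9 = 349.3 kmol/h; ν_P = −2, so ξ = 349.3/2 = 174.6 kmol/h.
Outlet amounts (n = n₀ + ν ξ):
  P: 747.9 − 2(174.6) = 398.6
  Q: 0 + 1(174.6) = 174.6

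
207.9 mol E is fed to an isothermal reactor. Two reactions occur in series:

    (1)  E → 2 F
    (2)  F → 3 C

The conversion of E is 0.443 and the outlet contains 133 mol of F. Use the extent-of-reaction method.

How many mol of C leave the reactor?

Conversion of E: E consumed = 1ξ₁ = 0.443 × 207.9 → ξ₁ = 92.1 mol.
F balance: n_F = 0 + 2ξ₁ − 1ξ₂ = 133 → ξ₂ = (2·92.1 − 133)/1 = 51.2 mol.
Outlet amounts (n = n₀ + Σ ν·ξ):
  E: 207.9 − 1(92.1) = 115.8
  F: 0 + 2(92.1) − 1(51.2) = 133
  C: 0 + 3(51.2) = 153.6

154 mol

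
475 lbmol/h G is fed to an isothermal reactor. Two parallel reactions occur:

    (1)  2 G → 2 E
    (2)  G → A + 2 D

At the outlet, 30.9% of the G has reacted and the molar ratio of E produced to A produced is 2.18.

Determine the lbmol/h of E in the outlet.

101 lbmol/h

Conversion of G: G consumed = 0.309 × 475 = 146.8 lbmol/h = 2ξ₁ + 1ξ₂.
Selectivity: 2ξ₁ / (1ξ₂) = 2.18 → ξ₁ = 1.09 ξ₂.
Substitute: (2·1.09 + 1) ξ₂ = 146.8 → ξ₂ = 46.16 lbmol/h, ξ₁ = 50.31 lbmol/h.
Outlet amounts (n = n₀ + Σ ν·ξ):
  G: 475 − 2(50.31) − 1(46.16) = 328.2
  E: 0 + 2(50.31) = 100.6
  A: 0 + 1(46.16) = 46.16
  D: 0 + 2(46.16) = 92.31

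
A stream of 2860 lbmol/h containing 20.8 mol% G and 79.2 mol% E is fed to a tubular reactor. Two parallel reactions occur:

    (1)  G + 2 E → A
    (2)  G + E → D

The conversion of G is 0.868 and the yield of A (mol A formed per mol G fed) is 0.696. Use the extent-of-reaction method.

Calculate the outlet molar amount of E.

1330 lbmol/h

Yield of A: 1ξ₁ / 594.9 = 0.696 → ξ₁ = 414 lbmol/h.
Conversion of G: 1ξ₁ + 1ξ₂ = 0.868 × 594.9 = 516.4 → ξ₂ = 102.3 lbmol/h.
Outlet amounts (n = n₀ + Σ ν·ξ):
  G: 594.9 − 1(414) − 1(102.3) = 78.52
  E: 2265 − 2(414) − 1(102.3) = 1335
  A: 0 + 1(414) = 414
  D: 0 + 1(102.3) = 102.3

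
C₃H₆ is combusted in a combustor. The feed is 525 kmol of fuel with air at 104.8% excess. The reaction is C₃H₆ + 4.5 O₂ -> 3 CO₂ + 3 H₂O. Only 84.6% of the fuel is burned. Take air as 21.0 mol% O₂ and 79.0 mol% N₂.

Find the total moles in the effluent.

23800 kmol

Stoichiometric O₂ = 4.5 × 525 = 2362 kmol; O₂ fed = 2362 × 2.048 = 4838 kmol.
N₂ fed = 4838 × 79/21 = 18200 kmol.
Fuel reacted = 0.846 × 525 → ξ = 444.1 kmol.
Outlet (n = n₀ + ν ξ):
  C₃H₆: 525 − 1(444.1) = 80.85
  O₂: 4838 − 4.5(444.1) = 2840
  N₂: 18200 (inert)
  CO₂: 0 + 3(444.1) = 1332
  H₂O: 0 + 3(444.1) = 1332
Total out = 80.85 + 2840 + 18200 + 1332 + 1332 = 23790 kmol.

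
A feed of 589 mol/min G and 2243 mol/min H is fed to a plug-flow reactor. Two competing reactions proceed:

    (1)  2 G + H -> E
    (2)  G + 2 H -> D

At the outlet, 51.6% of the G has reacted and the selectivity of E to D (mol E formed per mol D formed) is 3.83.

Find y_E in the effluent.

0.0539

Conversion of G: G consumed = 0.516 × 589 = 303.9 mol/min = 2ξ₁ + 1ξ₂.
Selectivity: 1ξ₁ / (1ξ₂) = 3.83 → ξ₁ = 3.83 ξ₂.
Substitute: (2·3.83 + 1) ξ₂ = 303.9 → ξ₂ = 35.1 mol/min, ξ₁ = 134.4 mol/min.
Outlet amounts (n = n₀ + Σ ν·ξ):
  G: 589 − 2(134.4) − 1(35.1) = 285.1
  H: 2243 − 1(134.4) − 2(35.1) = 2038
  E: 0 + 1(134.4) = 134.4
  D: 0 + 1(35.1) = 35.1
Total out = 2493 mol/min; y_E = 134.4 / 2493 = 0.05392.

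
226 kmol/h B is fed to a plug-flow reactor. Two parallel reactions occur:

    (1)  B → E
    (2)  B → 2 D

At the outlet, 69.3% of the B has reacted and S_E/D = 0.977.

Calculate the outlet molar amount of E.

Conversion of B: B consumed = 0.693 × 226 = 156.6 kmol/h = 1ξ₁ + 1ξ₂.
Selectivity: 1ξ₁ / (2ξ₂) = 0.977 → ξ₁ = 1.954 ξ₂.
Substitute: (1·1.954 + 1) ξ₂ = 156.6 → ξ₂ = 53.02 kmol/h, ξ₁ = 103.6 kmol/h.
Outlet amounts (n = n₀ + Σ ν·ξ):
  B: 226 − 1(103.6) − 1(53.02) = 69.38
  E: 0 + 1(103.6) = 103.6
  D: 0 + 2(53.02) = 106

104 kmol/h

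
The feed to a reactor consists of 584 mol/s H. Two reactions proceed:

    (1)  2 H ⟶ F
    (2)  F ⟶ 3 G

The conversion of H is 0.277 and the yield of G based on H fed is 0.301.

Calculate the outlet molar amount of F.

Conversion of H: H consumed = 2ξ₁ = 0.277 × 584 → ξ₁ = 80.88 mol/s.
Yield of G: 3ξ₂ / 584 = 0.301 → ξ₂ = 58.59 mol/s.
Outlet amounts (n = n₀ + Σ ν·ξ):
  H: 584 − 2(80.88) = 422.2
  F: 0 + 1(80.88) − 1(58.59) = 22.29
  G: 0 + 3(58.59) = 175.8

22.3 mol/s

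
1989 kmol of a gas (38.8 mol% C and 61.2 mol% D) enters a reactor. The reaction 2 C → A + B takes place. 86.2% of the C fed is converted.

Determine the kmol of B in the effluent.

333 kmol

C reacted = 0.862 × 771.7 = 665.2 kmol; ν_C = −2, so ξ = 665.2/2 = 332.6 kmol.
Outlet amounts (n = n₀ + ν ξ):
  C: 771.7 − 2(332.6) = 106.5
  A: 0 + 1(332.6) = 332.6
  B: 0 + 1(332.6) = 332.6
  D: 1217 (inert)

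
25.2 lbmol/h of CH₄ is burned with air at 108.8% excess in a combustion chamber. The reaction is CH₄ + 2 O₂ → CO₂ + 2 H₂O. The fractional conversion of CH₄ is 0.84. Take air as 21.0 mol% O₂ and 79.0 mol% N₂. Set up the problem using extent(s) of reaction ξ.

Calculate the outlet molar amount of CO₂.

Stoichiometric O₂ = 2 × 25.2 = 50.4 lbmol/h; O₂ fed = 50.4 × 2.088 = 105.2 lbmol/h.
N₂ fed = 105.2 × 79/21 = 395.9 lbmol/h.
Fuel reacted = 0.84 × 25.2 → ξ = 21.17 lbmol/h.
Outlet (n = n₀ + ν ξ):
  CH₄: 25.2 − 1(21.17) = 4.032
  O₂: 105.2 − 2(21.17) = 62.9
  N₂: 395.9 (inert)
  CO₂: 0 + 1(21.17) = 21.17
  H₂O: 0 + 2(21.17) = 42.34

21.2 lbmol/h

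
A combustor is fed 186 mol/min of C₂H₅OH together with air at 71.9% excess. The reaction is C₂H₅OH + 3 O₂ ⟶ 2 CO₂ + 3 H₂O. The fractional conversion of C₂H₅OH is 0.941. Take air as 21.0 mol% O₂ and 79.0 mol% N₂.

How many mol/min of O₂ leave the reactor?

434 mol/min

Stoichiometric O₂ = 3 × 186 = 558 mol/min; O₂ fed = 558 × 1.719 = 959.2 mol/min.
N₂ fed = 959.2 × 79/21 = 3608 mol/min.
Fuel reacted = 0.941 × 186 → ξ = 175 mol/min.
Outlet (n = n₀ + ν ξ):
  C₂H₅OH: 186 − 1(175) = 10.97
  O₂: 959.2 − 3(175) = 434.1
  N₂: 3608 (inert)
  CO₂: 0 + 2(175) = 350.1
  H₂O: 0 + 3(175) = 525.1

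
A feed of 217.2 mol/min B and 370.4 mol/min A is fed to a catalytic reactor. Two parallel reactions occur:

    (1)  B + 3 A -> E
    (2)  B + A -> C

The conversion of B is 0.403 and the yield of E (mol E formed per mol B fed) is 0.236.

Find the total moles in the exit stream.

398 mol/min

Yield of E: 1ξ₁ / 217.2 = 0.236 → ξ₁ = 51.26 mol/min.
Conversion of B: 1ξ₁ + 1ξ₂ = 0.403 × 217.2 = 87.53 → ξ₂ = 36.27 mol/min.
Outlet amounts (n = n₀ + Σ ν·ξ):
  B: 217.2 − 1(51.26) − 1(36.27) = 129.7
  A: 370.4 − 3(51.26) − 1(36.27) = 180.3
  E: 0 + 1(51.26) = 51.26
  C: 0 + 1(36.27) = 36.27
Total out = 129.7 + 180.3 + 51.26 + 36.27 = 397.5 mol/min.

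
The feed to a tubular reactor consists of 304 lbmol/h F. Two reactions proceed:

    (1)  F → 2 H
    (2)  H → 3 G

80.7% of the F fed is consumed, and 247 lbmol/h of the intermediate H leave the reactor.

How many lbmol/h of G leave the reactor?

Conversion of F: F consumed = 1ξ₁ = 0.807 × 304 → ξ₁ = 245.3 lbmol/h.
H balance: n_H = 0 + 2ξ₁ − 1ξ₂ = 247 → ξ₂ = (2·245.3 − 247)/1 = 243.7 lbmol/h.
Outlet amounts (n = n₀ + Σ ν·ξ):
  F: 304 − 1(245.3) = 58.67
  H: 0 + 2(245.3) − 1(243.7) = 247
  G: 0 + 3(243.7) = 731

731 lbmol/h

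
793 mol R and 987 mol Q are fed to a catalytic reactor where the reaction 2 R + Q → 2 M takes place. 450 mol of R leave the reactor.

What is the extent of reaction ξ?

ξ = 172 mol

For R: n = n₀ − 2ξ → 450 = 793 − 2ξ, giving ξ = 171.5 mol.
Outlet amounts (n = n₀ + ν ξ):
  R: 793 − 2(171.5) = 450
  Q: 987 − 1(171.5) = 815.5
  M: 0 + 2(171.5) = 343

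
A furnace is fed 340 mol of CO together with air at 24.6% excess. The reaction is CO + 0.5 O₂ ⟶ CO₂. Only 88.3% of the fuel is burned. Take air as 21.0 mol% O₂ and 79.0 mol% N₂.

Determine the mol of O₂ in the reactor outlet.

61.7 mol

Stoichiometric O₂ = 0.5 × 340 = 170 mol; O₂ fed = 170 × 1.246 = 211.8 mol.
N₂ fed = 211.8 × 79/21 = 796.8 mol.
Fuel reacted = 0.883 × 340 → ξ = 300.2 mol.
Outlet (n = n₀ + ν ξ):
  CO: 340 − 1(300.2) = 39.78
  O₂: 211.8 − 0.5(300.2) = 61.71
  N₂: 796.8 (inert)
  CO₂: 0 + 1(300.2) = 300.2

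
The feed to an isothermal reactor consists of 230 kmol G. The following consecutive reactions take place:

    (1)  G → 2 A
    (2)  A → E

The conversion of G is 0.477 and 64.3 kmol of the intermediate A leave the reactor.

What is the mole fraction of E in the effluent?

0.457

Conversion of G: G consumed = 1ξ₁ = 0.477 × 230 → ξ₁ = 109.7 kmol.
A balance: n_A = 0 + 2ξ₁ − 1ξ₂ = 64.3 → ξ₂ = (2·109.7 − 64.3)/1 = 155.1 kmol.
Outlet amounts (n = n₀ + Σ ν·ξ):
  G: 230 − 1(109.7) = 120.3
  A: 0 + 2(109.7) − 1(155.1) = 64.3
  E: 0 + 1(155.1) = 155.1
Total out = 339.7 kmol; y_E = 155.1 / 339.7 = 0.4566.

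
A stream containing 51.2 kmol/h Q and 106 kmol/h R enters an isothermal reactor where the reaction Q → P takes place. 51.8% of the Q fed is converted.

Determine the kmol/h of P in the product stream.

Q reacted = 0.518 × 51.2 = 26.52 kmol/h; ν_Q = −1, so ξ = 26.52/1 = 26.52 kmol/h.
Outlet amounts (n = n₀ + ν ξ):
  Q: 51.2 − 1(26.52) = 24.68
  P: 0 + 1(26.52) = 26.52
  R: 106 (inert)

26.5 kmol/h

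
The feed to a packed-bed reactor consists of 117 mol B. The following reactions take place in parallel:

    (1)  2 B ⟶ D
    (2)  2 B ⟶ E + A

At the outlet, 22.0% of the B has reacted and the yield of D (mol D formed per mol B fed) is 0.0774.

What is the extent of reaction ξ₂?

ξ₂ = 3.81 mol

Yield of D: 1ξ₁ / 117 = 0.0774 → ξ₁ = 9.056 mol.
Conversion of B: 2ξ₁ + 2ξ₂ = 0.22 × 117 = 25.74 → ξ₂ = 3.814 mol.
Outlet amounts (n = n₀ + Σ ν·ξ):
  B: 117 − 2(9.056) − 2(3.814) = 91.26
  D: 0 + 1(9.056) = 9.056
  E: 0 + 1(3.814) = 3.814
  A: 0 + 1(3.814) = 3.814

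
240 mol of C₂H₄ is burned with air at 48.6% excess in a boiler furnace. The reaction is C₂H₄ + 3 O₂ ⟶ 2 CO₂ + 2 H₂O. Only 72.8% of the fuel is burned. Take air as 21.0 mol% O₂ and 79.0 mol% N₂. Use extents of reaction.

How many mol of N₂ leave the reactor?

Stoichiometric O₂ = 3 × 240 = 720 mol; O₂ fed = 720 × 1.486 = 1070 mol.
N₂ fed = 1070 × 79/21 = 4025 mol.
Fuel reacted = 0.728 × 240 → ξ = 174.7 mol.
Outlet (n = n₀ + ν ξ):
  C₂H₄: 240 − 1(174.7) = 65.28
  O₂: 1070 − 3(174.7) = 545.8
  N₂: 4025 (inert)
  CO₂: 0 + 2(174.7) = 349.4
  H₂O: 0 + 2(174.7) = 349.4

4020 mol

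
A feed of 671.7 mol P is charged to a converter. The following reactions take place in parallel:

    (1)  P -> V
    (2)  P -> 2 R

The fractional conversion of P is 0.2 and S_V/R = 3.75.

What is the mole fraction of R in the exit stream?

0.046

Conversion of P: P consumed = 0.2 × 671.7 = 134.3 mol = 1ξ₁ + 1ξ₂.
Selectivity: 1ξ₁ / (2ξ₂) = 3.75 → ξ₁ = 7.5 ξ₂.
Substitute: (1·7.5 + 1) ξ₂ = 134.3 → ξ₂ = 15.8 mol, ξ₁ = 118.5 mol.
Outlet amounts (n = n₀ + Σ ν·ξ):
  P: 671.7 − 1(118.5) − 1(15.8) = 537.4
  V: 0 + 1(118.5) = 118.5
  R: 0 + 2(15.8) = 31.61
Total out = 687.5 mol; y_R = 31.61 / 687.5 = 0.04598.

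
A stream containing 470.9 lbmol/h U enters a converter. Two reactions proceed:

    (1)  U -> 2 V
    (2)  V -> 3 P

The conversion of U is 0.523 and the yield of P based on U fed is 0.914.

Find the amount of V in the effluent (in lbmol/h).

Conversion of U: U consumed = 1ξ₁ = 0.523 × 470.9 → ξ₁ = 246.3 lbmol/h.
Yield of P: 3ξ₂ / 470.9 = 0.914 → ξ₂ = 143.5 lbmol/h.
Outlet amounts (n = n₀ + Σ ν·ξ):
  U: 470.9 − 1(246.3) = 224.6
  V: 0 + 2(246.3) − 1(143.5) = 349.1
  P: 0 + 3(143.5) = 430.4

349 lbmol/h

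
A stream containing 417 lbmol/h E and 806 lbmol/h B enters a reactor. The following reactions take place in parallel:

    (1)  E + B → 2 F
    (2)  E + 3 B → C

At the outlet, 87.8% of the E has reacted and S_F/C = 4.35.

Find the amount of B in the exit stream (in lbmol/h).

209 lbmol/h

Conversion of E: E consumed = 0.878 × 417 = 366.1 lbmol/h = 1ξ₁ + 1ξ₂.
Selectivity: 2ξ₁ / (1ξ₂) = 4.35 → ξ₁ = 2.175 ξ₂.
Substitute: (1·2.175 + 1) ξ₂ = 366.1 → ξ₂ = 115.3 lbmol/h, ξ₁ = 250.8 lbmol/h.
Outlet amounts (n = n₀ + Σ ν·ξ):
  E: 417 − 1(250.8) − 1(115.3) = 50.87
  B: 806 − 1(250.8) − 3(115.3) = 209.2
  F: 0 + 2(250.8) = 501.6
  C: 0 + 1(115.3) = 115.3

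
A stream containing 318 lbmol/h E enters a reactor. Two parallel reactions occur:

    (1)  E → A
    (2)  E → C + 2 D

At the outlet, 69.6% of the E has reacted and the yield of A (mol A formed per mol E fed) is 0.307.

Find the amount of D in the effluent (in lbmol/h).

247 lbmol/h

Yield of A: 1ξ₁ / 318 = 0.307 → ξ₁ = 97.63 lbmol/h.
Conversion of E: 1ξ₁ + 1ξ₂ = 0.696 × 318 = 221.3 → ξ₂ = 123.7 lbmol/h.
Outlet amounts (n = n₀ + Σ ν·ξ):
  E: 318 − 1(97.63) − 1(123.7) = 96.67
  A: 0 + 1(97.63) = 97.63
  C: 0 + 1(123.7) = 123.7
  D: 0 + 2(123.7) = 247.4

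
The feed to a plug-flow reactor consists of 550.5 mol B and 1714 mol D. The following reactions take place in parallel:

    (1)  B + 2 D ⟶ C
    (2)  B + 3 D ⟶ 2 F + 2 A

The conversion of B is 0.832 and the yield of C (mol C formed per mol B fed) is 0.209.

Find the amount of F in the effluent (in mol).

686 mol

Yield of C: 1ξ₁ / 550.5 = 0.209 → ξ₁ = 115.1 mol.
Conversion of B: 1ξ₁ + 1ξ₂ = 0.832 × 550.5 = 458 → ξ₂ = 343 mol.
Outlet amounts (n = n₀ + Σ ν·ξ):
  B: 550.5 − 1(115.1) − 1(343) = 92.48
  D: 1714 − 2(115.1) − 3(343) = 455
  C: 0 + 1(115.1) = 115.1
  F: 0 + 2(343) = 685.9
  A: 0 + 2(343) = 685.9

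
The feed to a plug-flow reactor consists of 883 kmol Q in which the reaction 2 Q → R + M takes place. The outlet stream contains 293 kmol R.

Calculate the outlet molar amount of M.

For R: n = n₀ + 1ξ → 293 = 0 + 1ξ, giving ξ = 293 kmol.
Outlet amounts (n = n₀ + ν ξ):
  Q: 883 − 2(293) = 297
  R: 0 + 1(293) = 293
  M: 0 + 1(293) = 293

293 kmol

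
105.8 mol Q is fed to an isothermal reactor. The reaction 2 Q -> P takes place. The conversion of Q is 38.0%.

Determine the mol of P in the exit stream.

Q reacted = 0.38 × 105.8 = 40.2 mol; ν_Q = −2, so ξ = 40.2/2 = 20.1 mol.
Outlet amounts (n = n₀ + ν ξ):
  Q: 105.8 − 2(20.1) = 65.6
  P: 0 + 1(20.1) = 20.1

20.1 mol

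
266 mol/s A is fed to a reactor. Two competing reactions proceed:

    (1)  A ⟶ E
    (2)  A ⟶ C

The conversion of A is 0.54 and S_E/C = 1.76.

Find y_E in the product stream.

Conversion of A: A consumed = 0.54 × 266 = 143.6 mol/s = 1ξ₁ + 1ξ₂.
Selectivity: 1ξ₁ / (1ξ₂) = 1.76 → ξ₁ = 1.76 ξ₂.
Substitute: (1·1.76 + 1) ξ₂ = 143.6 → ξ₂ = 52.04 mol/s, ξ₁ = 91.6 mol/s.
Outlet amounts (n = n₀ + Σ ν·ξ):
  A: 266 − 1(91.6) − 1(52.04) = 122.4
  E: 0 + 1(91.6) = 91.6
  C: 0 + 1(52.04) = 52.04
Total out = 266 mol/s; y_E = 91.6 / 266 = 0.3443.

0.344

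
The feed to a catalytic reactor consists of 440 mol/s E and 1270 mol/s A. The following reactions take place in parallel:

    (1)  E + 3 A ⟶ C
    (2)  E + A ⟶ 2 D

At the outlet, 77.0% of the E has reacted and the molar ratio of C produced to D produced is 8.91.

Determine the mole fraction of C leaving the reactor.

0.429

Conversion of E: E consumed = 0.77 × 440 = 338.8 mol/s = 1ξ₁ + 1ξ₂.
Selectivity: 1ξ₁ / (2ξ₂) = 8.91 → ξ₁ = 17.82 ξ₂.
Substitute: (1·17.82 + 1) ξ₂ = 338.8 → ξ₂ = 18 mol/s, ξ₁ = 320.8 mol/s.
Outlet amounts (n = n₀ + Σ ν·ξ):
  E: 440 − 1(320.8) − 1(18) = 101.2
  A: 1270 − 3(320.8) − 1(18) = 289.6
  C: 0 + 1(320.8) = 320.8
  D: 0 + 2(18) = 36
Total out = 747.6 mol/s; y_C = 320.8 / 747.6 = 0.4291.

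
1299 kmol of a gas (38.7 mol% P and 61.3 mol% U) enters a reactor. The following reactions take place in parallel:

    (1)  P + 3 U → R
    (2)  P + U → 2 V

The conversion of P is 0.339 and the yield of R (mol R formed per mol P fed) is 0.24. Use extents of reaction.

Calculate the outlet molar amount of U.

385 kmol

Yield of R: 1ξ₁ / 502.7 = 0.24 → ξ₁ = 120.7 kmol.
Conversion of P: 1ξ₁ + 1ξ₂ = 0.339 × 502.7 = 170.4 → ξ₂ = 49.77 kmol.
Outlet amounts (n = n₀ + Σ ν·ξ):
  P: 502.7 − 1(120.7) − 1(49.77) = 332.3
  U: 796.3 − 3(120.7) − 1(49.77) = 384.6
  R: 0 + 1(120.7) = 120.7
  V: 0 + 2(49.77) = 99.54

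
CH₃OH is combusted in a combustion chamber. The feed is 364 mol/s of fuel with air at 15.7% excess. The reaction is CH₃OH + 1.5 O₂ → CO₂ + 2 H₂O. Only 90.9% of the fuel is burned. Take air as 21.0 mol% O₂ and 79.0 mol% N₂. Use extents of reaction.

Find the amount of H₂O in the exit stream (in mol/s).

662 mol/s

Stoichiometric O₂ = 1.5 × 364 = 546 mol/s; O₂ fed = 546 × 1.157 = 631.7 mol/s.
N₂ fed = 631.7 × 79/21 = 2376 mol/s.
Fuel reacted = 0.909 × 364 → ξ = 330.9 mol/s.
Outlet (n = n₀ + ν ξ):
  CH₃OH: 364 − 1(330.9) = 33.12
  O₂: 631.7 − 1.5(330.9) = 135.4
  N₂: 2376 (inert)
  CO₂: 0 + 1(330.9) = 330.9
  H₂O: 0 + 2(330.9) = 661.8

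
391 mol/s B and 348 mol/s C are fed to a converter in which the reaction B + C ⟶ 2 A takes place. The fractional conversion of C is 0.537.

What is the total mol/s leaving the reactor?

C reacted = 0.537 × 348 = 186.9 mol/s; ν_C = −1, so ξ = 186.9/1 = 186.9 mol/s.
Outlet amounts (n = n₀ + ν ξ):
  B: 391 − 1(186.9) = 204.1
  C: 348 − 1(186.9) = 161.1
  A: 0 + 2(186.9) = 373.8
Total out = 204.1 + 161.1 + 373.8 = 739 mol/s.

739 mol/s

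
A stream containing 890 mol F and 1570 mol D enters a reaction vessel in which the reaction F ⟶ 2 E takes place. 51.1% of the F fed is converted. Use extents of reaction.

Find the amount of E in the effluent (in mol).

910 mol

F reacted = 0.511 × 890 = 454.8 mol; ν_F = −1, so ξ = 454.8/1 = 454.8 mol.
Outlet amounts (n = n₀ + ν ξ):
  F: 890 − 1(454.8) = 435.2
  E: 0 + 2(454.8) = 909.6
  D: 1570 (inert)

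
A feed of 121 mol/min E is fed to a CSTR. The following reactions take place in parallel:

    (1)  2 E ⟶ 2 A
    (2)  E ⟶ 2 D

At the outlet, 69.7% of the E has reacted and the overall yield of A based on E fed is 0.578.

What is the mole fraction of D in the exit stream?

0.213

Yield of A: 2ξ₁ / 121 = 0.578 → ξ₁ = 34.97 mol/min.
Conversion of E: 2ξ₁ + 1ξ₂ = 0.697 × 121 = 84.34 → ξ₂ = 14.4 mol/min.
Outlet amounts (n = n₀ + Σ ν·ξ):
  E: 121 − 2(34.97) − 1(14.4) = 36.66
  A: 0 + 2(34.97) = 69.94
  D: 0 + 2(14.4) = 28.8
Total out = 135.4 mol/min; y_D = 28.8 / 135.4 = 0.2127.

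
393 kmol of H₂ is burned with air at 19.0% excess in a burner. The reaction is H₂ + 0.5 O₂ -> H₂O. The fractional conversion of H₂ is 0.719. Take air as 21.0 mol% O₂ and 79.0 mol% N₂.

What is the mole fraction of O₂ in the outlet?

0.0678

Stoichiometric O₂ = 0.5 × 393 = 196.5 kmol; O₂ fed = 196.5 × 1.190 = 233.8 kmol.
N₂ fed = 233.8 × 79/21 = 879.7 kmol.
Fuel reacted = 0.719 × 393 → ξ = 282.6 kmol.
Outlet (n = n₀ + ν ξ):
  H₂: 393 − 1(282.6) = 110.4
  O₂: 233.8 − 0.5(282.6) = 92.55
  N₂: 879.7 (inert)
  H₂O: 0 + 1(282.6) = 282.6
Total out = 1365 kmol; y_O₂ = 92.55 / 1365 = 0.06779.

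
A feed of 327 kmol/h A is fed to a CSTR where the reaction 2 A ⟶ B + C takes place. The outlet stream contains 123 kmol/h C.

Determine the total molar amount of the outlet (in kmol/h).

327 kmol/h

For C: n = n₀ + 1ξ → 123 = 0 + 1ξ, giving ξ = 123 kmol/h.
Outlet amounts (n = n₀ + ν ξ):
  A: 327 − 2(123) = 81
  B: 0 + 1(123) = 123
  C: 0 + 1(123) = 123
Total out = 81 + 123 + 123 = 327 kmol/h.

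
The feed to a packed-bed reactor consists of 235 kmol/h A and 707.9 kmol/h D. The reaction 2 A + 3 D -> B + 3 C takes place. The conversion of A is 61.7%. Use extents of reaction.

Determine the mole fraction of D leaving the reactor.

A reacted = 0.617 × 235 = 145 kmol/h; ν_A = −2, so ξ = 145/2 = 72.5 kmol/h.
Outlet amounts (n = n₀ + ν ξ):
  A: 235 − 2(72.5) = 90
  D: 707.9 − 3(72.5) = 490.4
  B: 0 + 1(72.5) = 72.5
  C: 0 + 3(72.5) = 217.5
Total out = 870.4 kmol/h; y_D = 490.4 / 870.4 = 0.5634.

0.563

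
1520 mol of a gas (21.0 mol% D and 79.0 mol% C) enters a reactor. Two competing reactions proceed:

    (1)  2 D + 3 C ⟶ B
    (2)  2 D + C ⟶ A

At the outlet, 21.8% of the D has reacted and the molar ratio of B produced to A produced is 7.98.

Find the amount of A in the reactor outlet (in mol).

3.87 mol

Conversion of D: D consumed = 0.218 × 319.2 = 69.59 mol = 2ξ₁ + 2ξ₂.
Selectivity: 1ξ₁ / (1ξ₂) = 7.98 → ξ₁ = 7.98 ξ₂.
Substitute: (2·7.98 + 2) ξ₂ = 69.59 → ξ₂ = 3.874 mol, ξ₁ = 30.92 mol.
Outlet amounts (n = n₀ + Σ ν·ξ):
  D: 319.2 − 2(30.92) − 2(3.874) = 249.6
  C: 1201 − 3(30.92) − 1(3.874) = 1104
  B: 0 + 1(30.92) = 30.92
  A: 0 + 1(3.874) = 3.874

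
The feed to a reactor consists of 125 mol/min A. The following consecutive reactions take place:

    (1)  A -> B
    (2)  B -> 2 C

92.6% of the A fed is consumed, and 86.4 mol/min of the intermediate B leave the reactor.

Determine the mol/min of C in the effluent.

Conversion of A: A consumed = 1ξ₁ = 0.926 × 125 → ξ₁ = 115.8 mol/min.
B balance: n_B = 0 + 1ξ₁ − 1ξ₂ = 86.4 → ξ₂ = (1·115.8 − 86.4)/1 = 29.35 mol/min.
Outlet amounts (n = n₀ + Σ ν·ξ):
  A: 125 − 1(115.8) = 9.25
  B: 0 + 1(115.8) − 1(29.35) = 86.4
  C: 0 + 2(29.35) = 58.7

58.7 mol/min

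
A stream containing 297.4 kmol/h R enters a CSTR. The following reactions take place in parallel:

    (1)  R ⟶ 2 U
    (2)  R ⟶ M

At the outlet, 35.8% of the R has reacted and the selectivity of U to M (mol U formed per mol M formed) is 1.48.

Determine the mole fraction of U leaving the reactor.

0.264

Conversion of R: R consumed = 0.358 × 297.4 = 106.5 kmol/h = 1ξ₁ + 1ξ₂.
Selectivity: 2ξ₁ / (1ξ₂) = 1.48 → ξ₁ = 0.74 ξ₂.
Substitute: (1·0.74 + 1) ξ₂ = 106.5 → ξ₂ = 61.19 kmol/h, ξ₁ = 45.28 kmol/h.
Outlet amounts (n = n₀ + Σ ν·ξ):
  R: 297.4 − 1(45.28) − 1(61.19) = 190.9
  U: 0 + 2(45.28) = 90.56
  M: 0 + 1(61.19) = 61.19
Total out = 342.7 kmol/h; y_U = 90.56 / 342.7 = 0.2643.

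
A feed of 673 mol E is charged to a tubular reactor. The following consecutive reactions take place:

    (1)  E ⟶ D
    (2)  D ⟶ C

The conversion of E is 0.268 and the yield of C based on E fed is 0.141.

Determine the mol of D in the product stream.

Conversion of E: E consumed = 1ξ₁ = 0.268 × 673 → ξ₁ = 180.4 mol.
Yield of C: 1ξ₂ / 673 = 0.141 → ξ₂ = 94.89 mol.
Outlet amounts (n = n₀ + Σ ν·ξ):
  E: 673 − 1(180.4) = 492.6
  D: 0 + 1(180.4) − 1(94.89) = 85.47
  C: 0 + 1(94.89) = 94.89

85.5 mol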